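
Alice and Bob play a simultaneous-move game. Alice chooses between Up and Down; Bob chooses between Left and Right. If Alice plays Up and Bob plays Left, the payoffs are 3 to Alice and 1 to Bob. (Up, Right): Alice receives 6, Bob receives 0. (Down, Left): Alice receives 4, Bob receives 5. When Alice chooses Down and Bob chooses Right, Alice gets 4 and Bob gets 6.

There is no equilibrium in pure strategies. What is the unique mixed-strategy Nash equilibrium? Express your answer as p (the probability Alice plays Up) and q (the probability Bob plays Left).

p = 1/2, q = 2/3

In a mixed equilibrium Bob is indifferent between Left and Right; this condition fixes p.
  Bob's expected payoff from Left: p·1 + (1−p)·5 = -4p + 5
  Bob's expected payoff from Right: p·0 + (1−p)·6 = -6p + 6
  -4p + 5 = -6p + 6  ⇒  2p = 1  ⇒  p = 1/2.
Bob's mix must leave Alice indifferent between Up and Down.
  Alice's payoff to Up: q·3 + (1−q)·6 = -3q + 6
  Alice's payoff to Down: q·4 + (1−q)·4 = 4
  -3q + 6 = 4  ⇒  -3q = -2  ⇒  q = 2/3.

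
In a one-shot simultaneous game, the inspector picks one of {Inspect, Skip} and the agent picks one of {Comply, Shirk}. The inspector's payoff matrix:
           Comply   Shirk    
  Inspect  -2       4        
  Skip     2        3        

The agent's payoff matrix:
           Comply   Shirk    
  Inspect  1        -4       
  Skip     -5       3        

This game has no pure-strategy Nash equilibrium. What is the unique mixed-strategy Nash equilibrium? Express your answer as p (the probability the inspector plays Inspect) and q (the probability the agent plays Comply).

The inspector's mix must leave the agent indifferent between Comply and Shirk.
  the agent's payoff from Comply: p·1 + (1−p)·(-5) = 6p - 5
  the agent's payoff from Shirk: p·(-4) + (1−p)·3 = -7p + 3
  6p - 5 = -7p + 3  ⇒  13p = 8  ⇒  p = 8/13.
In a mixed equilibrium the inspector is indifferent between Inspect and Skip; this condition fixes q.
  the inspector's payoff to Inspect: q·(-2) + (1−q)·4 = -6q + 4
  the inspector's payoff to Skip: q·2 + (1−q)·3 = -q + 3
  -6q + 4 = -q + 3  ⇒  -5q = -1  ⇒  q = 1/5.

p = 8/13, q = 1/5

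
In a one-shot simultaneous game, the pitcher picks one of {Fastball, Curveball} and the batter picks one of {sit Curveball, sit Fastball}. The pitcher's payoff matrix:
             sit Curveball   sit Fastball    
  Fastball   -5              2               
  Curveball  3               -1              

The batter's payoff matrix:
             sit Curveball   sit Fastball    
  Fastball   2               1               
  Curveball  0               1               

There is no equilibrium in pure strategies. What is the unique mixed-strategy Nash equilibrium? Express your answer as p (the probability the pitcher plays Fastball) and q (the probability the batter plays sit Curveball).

In a mixed equilibrium the batter is indifferent between sit Curveball and sit Fastball; this condition fixes p.
  the batter's payoff from sit Curveball: p·2 + (1−p)·0 = 2p
  the batter's payoff from sit Fastball: p·1 + (1−p)·1 = 1
  2p = 1  ⇒  2p = 1  ⇒  p = 1/2.
For the pitcher to be willing to mix, the pitcher must be indifferent between Fastball and Curveball, which pins down the batter's mix.
  the pitcher's payoff to Fastball: q·(-5) + (1−q)·2 = -7q + 2
  the pitcher's payoff to Curveball: q·3 + (1−q)·(-1) = 4q - 1
  -7q + 2 = 4q - 1  ⇒  -11q = -3  ⇒  q = 3/11.

p = 1/2, q = 3/11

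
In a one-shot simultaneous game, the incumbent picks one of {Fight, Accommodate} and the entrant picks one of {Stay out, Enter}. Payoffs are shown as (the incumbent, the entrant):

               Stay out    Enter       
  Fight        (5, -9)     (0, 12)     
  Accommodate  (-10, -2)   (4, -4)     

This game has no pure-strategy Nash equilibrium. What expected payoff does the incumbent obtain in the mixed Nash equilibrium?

In a mixed equilibrium the incumbent is indifferent between Fight and Accommodate; this condition fixes q.
  the incumbent's expected payoff from Fight: q·5 + (1−q)·0 = 5q
  the incumbent's expected payoff from Accommodate: q·(-10) + (1−q)·4 = -14q + 4
  5q = -14q + 4  ⇒  19q = 4  ⇒  q = 4/19.
At equilibrium the incumbent is indifferent across rows, so the incumbent's payoff equals the payoff from Fight: (4/19)·5 + (15/19)·0 = 20/19.

20/19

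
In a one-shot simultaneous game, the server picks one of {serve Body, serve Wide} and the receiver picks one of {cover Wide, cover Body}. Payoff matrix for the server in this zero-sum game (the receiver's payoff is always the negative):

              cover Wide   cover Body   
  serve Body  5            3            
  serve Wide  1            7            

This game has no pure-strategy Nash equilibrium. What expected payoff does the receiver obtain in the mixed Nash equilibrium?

The server's mix must leave the receiver indifferent between cover Wide and cover Body.
  the receiver's payoff from cover Wide: p·(-5) + (1−p)·(-1) = -4p - 1
  the receiver's payoff from cover Body: p·(-3) + (1−p)·(-7) = 4p - 7
  -4p - 1 = 4p - 7  ⇒  -8p = -6  ⇒  p = 3/4.
At equilibrium the receiver is indifferent across columns, so the receiver's payoff equals the payoff from cover Wide: (3/4)·(-5) + (1/4)·(-1) = -4.

-4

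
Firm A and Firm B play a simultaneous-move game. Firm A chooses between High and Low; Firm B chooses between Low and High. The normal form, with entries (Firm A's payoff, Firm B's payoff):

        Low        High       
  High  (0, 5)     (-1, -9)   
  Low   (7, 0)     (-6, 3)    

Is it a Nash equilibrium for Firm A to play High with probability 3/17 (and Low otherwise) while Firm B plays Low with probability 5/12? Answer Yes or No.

Yes

Check Firm B's indifference given Firm A's mix p = 3/17:
  payoff from Low = 15/17; payoff from High = 15/17 — equal.
Check Firm A's indifference given Firm B's mix q = 5/12:
  payoff from High = -7/12; payoff from Low = -7/12 — equal.
Both players are indifferent, so neither can profitably deviate.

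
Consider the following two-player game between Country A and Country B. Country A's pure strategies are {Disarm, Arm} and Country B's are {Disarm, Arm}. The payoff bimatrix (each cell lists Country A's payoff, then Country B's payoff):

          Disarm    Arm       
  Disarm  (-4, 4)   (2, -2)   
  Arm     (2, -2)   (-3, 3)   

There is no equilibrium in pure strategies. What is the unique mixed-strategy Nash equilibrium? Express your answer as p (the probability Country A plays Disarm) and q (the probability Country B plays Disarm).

For Country B to be willing to mix, Country B must be indifferent between Disarm and Arm, which pins down Country A's mix.
  Country B's payoff from Disarm: p·4 + (1−p)·(-2) = 6p - 2
  Country B's payoff from Arm: p·(-2) + (1−p)·3 = -5p + 3
  6p - 2 = -5p + 3  ⇒  11p = 5  ⇒  p = 5/11.
Set Country A's expected payoff from Disarm equal to that from Arm:
  Country A's payoff from Disarm: q·(-4) + (1−q)·2 = -6q + 2
  Country A's payoff from Arm: q·2 + (1−q)·(-3) = 5q - 3
  -6q + 2 = 5q - 3  ⇒  -11q = -5  ⇒  q = 5/11.

p = 5/11, q = 5/11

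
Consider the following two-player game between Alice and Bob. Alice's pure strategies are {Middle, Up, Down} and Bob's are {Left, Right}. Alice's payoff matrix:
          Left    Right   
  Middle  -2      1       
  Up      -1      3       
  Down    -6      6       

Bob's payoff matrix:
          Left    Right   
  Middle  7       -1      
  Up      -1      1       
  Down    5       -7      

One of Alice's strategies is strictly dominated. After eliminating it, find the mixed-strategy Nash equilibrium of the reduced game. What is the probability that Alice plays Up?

Alice's strategy Middle is strictly dominated by Up: -1 > -2 and 3 > 1. Eliminate Middle.
In a mixed equilibrium Bob is indifferent between Left and Right; this condition fixes p.
  Bob's payoff from Left: p·(-1) + (1−p)·5 = -6p + 5
  Bob's payoff from Right: p·1 + (1−p)·(-7) = 8p - 7
  -6p + 5 = 8p - 7  ⇒  -14p = -12  ⇒  p = 6/7.

p = 6/7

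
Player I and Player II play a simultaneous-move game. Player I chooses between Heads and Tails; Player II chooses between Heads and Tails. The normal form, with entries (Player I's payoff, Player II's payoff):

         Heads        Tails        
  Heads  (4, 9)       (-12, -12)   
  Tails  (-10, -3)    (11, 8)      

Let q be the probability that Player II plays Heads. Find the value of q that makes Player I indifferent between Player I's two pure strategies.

q = 23/37

For Player I to be willing to mix, Player I must be indifferent between Heads and Tails, which pins down Player II's mix.
  Player I's expected payoff from Heads: q·4 + (1−q)·(-12) = 16q - 12
  Player I's expected payoff from Tails: q·(-10) + (1−q)·11 = -21q + 11
  16q - 12 = -21q + 11  ⇒  37q = 23  ⇒  q = 23/37.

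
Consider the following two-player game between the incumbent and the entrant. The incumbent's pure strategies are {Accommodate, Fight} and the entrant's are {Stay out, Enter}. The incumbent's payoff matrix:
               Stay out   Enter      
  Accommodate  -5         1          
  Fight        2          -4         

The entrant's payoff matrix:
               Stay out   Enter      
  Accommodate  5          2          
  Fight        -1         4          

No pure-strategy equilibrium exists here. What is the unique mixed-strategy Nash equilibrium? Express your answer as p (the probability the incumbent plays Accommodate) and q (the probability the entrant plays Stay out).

p = 5/8, q = 5/12

In a mixed equilibrium the entrant is indifferent between Stay out and Enter; this condition fixes p.
  the entrant's payoff from Stay out: p·5 + (1−p)·(-1) = 6p - 1
  the entrant's payoff from Enter: p·2 + (1−p)·4 = -2p + 4
  6p - 1 = -2p + 4  ⇒  8p = 5  ⇒  p = 5/8.
The entrant's mix must leave the incumbent indifferent between Accommodate and Fight.
  the incumbent's payoff to Accommodate: q·(-5) + (1−q)·1 = -6q + 1
  the incumbent's payoff to Fight: q·2 + (1−q)·(-4) = 6q - 4
  -6q + 1 = 6q - 4  ⇒  -12q = -5  ⇒  q = 5/12.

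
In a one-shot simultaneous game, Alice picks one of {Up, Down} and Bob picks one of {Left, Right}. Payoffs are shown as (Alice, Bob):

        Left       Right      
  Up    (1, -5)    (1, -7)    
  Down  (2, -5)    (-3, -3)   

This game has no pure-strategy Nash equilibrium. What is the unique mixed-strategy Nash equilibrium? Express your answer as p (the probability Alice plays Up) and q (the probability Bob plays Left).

Alice's mix must leave Bob indifferent between Left and Right.
  Bob's expected payoff from Left: p·(-5) + (1−p)·(-5) = -5
  Bob's expected payoff from Right: p·(-7) + (1−p)·(-3) = -4p - 3
  -5 = -4p - 3  ⇒  4p = 2  ⇒  p = 1/2.
Bob's mix must leave Alice indifferent between Up and Down.
  Alice's payoff to Up: q·1 + (1−q)·1 = 1
  Alice's payoff to Down: q·2 + (1−q)·(-3) = 5q - 3
  1 = 5q - 3  ⇒  -5q = -4  ⇒  q = 4/5.

p = 1/2, q = 4/5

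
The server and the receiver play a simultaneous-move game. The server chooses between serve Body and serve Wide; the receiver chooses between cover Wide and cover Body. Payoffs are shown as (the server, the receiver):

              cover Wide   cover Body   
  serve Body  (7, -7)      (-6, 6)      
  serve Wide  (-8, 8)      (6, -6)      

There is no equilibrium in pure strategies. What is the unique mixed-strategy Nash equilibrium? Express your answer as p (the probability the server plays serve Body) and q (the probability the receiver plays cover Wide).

p = 14/27, q = 4/9

The server's mix must leave the receiver indifferent between cover Wide and cover Body.
  the receiver's payoff to cover Wide: p·(-7) + (1−p)·8 = -15p + 8
  the receiver's payoff to cover Body: p·6 + (1−p)·(-6) = 12p - 6
  -15p + 8 = 12p - 6  ⇒  -27p = -14  ⇒  p = 14/27.
The receiver's mix must leave the server indifferent between serve Body and serve Wide.
  the server's expected payoff from serve Body: q·7 + (1−q)·(-6) = 13q - 6
  the server's expected payoff from serve Wide: q·(-8) + (1−q)·6 = -14q + 6
  13q - 6 = -14q + 6  ⇒  27q = 12  ⇒  q = 4/9.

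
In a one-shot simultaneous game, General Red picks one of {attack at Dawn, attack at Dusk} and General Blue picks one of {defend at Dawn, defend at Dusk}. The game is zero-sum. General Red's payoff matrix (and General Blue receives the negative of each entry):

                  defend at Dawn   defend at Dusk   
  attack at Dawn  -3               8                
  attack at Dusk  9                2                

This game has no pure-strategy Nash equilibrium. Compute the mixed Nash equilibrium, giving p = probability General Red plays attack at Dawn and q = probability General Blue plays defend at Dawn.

General Red's mix must leave General Blue indifferent between defend at Dawn and defend at Dusk.
  General Blue's expected payoff from defend at Dawn: p·3 + (1−p)·(-9) = 12p - 9
  General Blue's expected payoff from defend at Dusk: p·(-8) + (1−p)·(-2) = -6p - 2
  12p - 9 = -6p - 2  ⇒  18p = 7  ⇒  p = 7/18.
General Blue's mix must leave General Red indifferent between attack at Dawn and attack at Dusk.
  General Red's payoff to attack at Dawn: q·(-3) + (1−q)·8 = -11q + 8
  General Red's payoff to attack at Dusk: q·9 + (1−q)·2 = 7q + 2
  -11q + 8 = 7q + 2  ⇒  -18q = -6  ⇒  q = 1/3.

p = 7/18, q = 1/3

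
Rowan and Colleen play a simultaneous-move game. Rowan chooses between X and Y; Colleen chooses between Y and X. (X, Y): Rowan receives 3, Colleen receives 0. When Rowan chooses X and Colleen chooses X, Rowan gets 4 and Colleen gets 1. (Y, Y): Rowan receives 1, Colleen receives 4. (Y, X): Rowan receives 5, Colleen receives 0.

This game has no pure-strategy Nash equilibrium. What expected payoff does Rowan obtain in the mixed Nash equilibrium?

For Rowan to be willing to mix, Rowan must be indifferent between X and Y, which pins down Colleen's mix.
  Rowan's payoff from X: q·3 + (1−q)·4 = -q + 4
  Rowan's payoff from Y: q·1 + (1−q)·5 = -4q + 5
  -q + 4 = -4q + 5  ⇒  3q = 1  ⇒  q = 1/3.
At equilibrium Rowan is indifferent across rows, so Rowan's payoff equals the payoff from X: (1/3)·3 + (2/3)·4 = 11/3.

11/3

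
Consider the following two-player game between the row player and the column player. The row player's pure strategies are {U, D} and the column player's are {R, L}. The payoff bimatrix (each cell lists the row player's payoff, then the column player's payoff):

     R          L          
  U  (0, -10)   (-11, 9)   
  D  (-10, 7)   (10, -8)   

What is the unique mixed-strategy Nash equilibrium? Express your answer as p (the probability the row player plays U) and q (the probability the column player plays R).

p = 15/34, q = 21/31

In a mixed equilibrium the column player is indifferent between R and L; this condition fixes p.
  the column player's payoff from R: p·(-10) + (1−p)·7 = -17p + 7
  the column player's payoff from L: p·9 + (1−p)·(-8) = 17p - 8
  -17p + 7 = 17p - 8  ⇒  -34p = -15  ⇒  p = 15/34.
The row player's indifference between U and D determines the column player's mixing probability q:
  the row player's payoff to U: q·0 + (1−q)·(-11) = 11q - 11
  the row player's payoff to D: q·(-10) + (1−q)·10 = -20q + 10
  11q - 11 = -20q + 10  ⇒  31q = 21  ⇒  q = 21/31.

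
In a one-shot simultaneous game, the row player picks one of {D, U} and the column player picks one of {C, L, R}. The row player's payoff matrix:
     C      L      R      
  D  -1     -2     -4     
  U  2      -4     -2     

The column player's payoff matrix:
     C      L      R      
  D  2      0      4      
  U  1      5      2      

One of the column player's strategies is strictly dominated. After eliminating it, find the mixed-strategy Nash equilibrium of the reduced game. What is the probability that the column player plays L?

q = 1/2

The column player's strategy C is strictly dominated by R: 4 > 2 and 2 > 1. Eliminate C.
The row player's indifference between D and U determines the column player's mixing probability q:
  the row player's payoff from D: q·(-2) + (1−q)·(-4) = 2q - 4
  the row player's payoff from U: q·(-4) + (1−q)·(-2) = -2q - 2
  2q - 4 = -2q - 2  ⇒  4q = 2  ⇒  q = 1/2.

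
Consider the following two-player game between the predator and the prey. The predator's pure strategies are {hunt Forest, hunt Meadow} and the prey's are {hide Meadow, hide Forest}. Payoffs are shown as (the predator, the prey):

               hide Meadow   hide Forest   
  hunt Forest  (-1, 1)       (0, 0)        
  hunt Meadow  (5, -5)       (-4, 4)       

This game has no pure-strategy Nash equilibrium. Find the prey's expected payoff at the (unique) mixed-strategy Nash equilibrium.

In a mixed equilibrium the prey is indifferent between hide Meadow and hide Forest; this condition fixes p.
  the prey's payoff to hide Meadow: p·1 + (1−p)·(-5) = 6p - 5
  the prey's payoff to hide Forest: p·0 + (1−p)·4 = -4p + 4
  6p - 5 = -4p + 4  ⇒  10p = 9  ⇒  p = 9/10.
At equilibrium the prey is indifferent across columns, so the prey's payoff equals the payoff from hide Meadow: (9/10)·1 + (1/10)·(-5) = 2/5.

2/5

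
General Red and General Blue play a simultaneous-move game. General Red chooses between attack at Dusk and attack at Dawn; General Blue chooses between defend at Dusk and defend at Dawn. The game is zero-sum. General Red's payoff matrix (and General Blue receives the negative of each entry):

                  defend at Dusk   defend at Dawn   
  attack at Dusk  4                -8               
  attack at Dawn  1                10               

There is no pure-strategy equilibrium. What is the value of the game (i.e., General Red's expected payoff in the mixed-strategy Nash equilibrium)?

For General Red to be willing to mix, General Red must be indifferent between attack at Dusk and attack at Dawn, which pins down General Blue's mix.
  General Red's expected payoff from attack at Dusk: q·4 + (1−q)·(-8) = 12q - 8
  General Red's expected payoff from attack at Dawn: q·1 + (1−q)·10 = -9q + 10
  12q - 8 = -9q + 10  ⇒  21q = 18  ⇒  q = 6/7.
The value is General Red's expected payoff against this mix (using attack at Dusk): (6/7)·4 + (1/7)·(-8) = 16/7.

v = 16/7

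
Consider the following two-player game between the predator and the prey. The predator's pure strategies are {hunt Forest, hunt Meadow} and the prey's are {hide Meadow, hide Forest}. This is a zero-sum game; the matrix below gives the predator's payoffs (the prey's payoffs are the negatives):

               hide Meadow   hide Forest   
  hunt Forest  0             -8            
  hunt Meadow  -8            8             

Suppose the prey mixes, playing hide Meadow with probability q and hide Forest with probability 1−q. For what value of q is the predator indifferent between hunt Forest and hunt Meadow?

q = 2/3

In a mixed equilibrium the predator is indifferent between hunt Forest and hunt Meadow; this condition fixes q.
  the predator's payoff from hunt Forest: q·0 + (1−q)·(-8) = 8q - 8
  the predator's payoff from hunt Meadow: q·(-8) + (1−q)·8 = -16q + 8
  8q - 8 = -16q + 8  ⇒  24q = 16  ⇒  q = 2/3.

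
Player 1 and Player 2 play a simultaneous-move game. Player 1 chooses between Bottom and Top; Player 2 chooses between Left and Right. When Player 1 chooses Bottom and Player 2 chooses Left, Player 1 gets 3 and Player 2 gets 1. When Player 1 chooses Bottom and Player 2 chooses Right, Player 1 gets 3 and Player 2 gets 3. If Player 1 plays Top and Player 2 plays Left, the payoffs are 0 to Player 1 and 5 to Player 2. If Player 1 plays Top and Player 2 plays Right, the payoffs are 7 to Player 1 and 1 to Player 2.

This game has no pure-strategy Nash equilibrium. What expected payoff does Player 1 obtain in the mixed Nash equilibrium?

3

Set Player 1's expected payoff from Bottom equal to that from Top:
  Player 1's payoff from Bottom: q·3 + (1−q)·3 = 3
  Player 1's payoff from Top: q·0 + (1−q)·7 = -7q + 7
  3 = -7q + 7  ⇒  7q = 4  ⇒  q = 4/7.
At equilibrium Player 1 is indifferent across rows, so Player 1's payoff equals the payoff from Bottom: (4/7)·3 + (3/7)·3 = 3.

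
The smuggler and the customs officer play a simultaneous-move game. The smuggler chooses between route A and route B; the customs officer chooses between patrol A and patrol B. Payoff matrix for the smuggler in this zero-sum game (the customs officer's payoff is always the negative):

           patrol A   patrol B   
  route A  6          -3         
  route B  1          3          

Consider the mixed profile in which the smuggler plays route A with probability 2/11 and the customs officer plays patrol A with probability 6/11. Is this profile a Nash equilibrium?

Check the customs officer's indifference given the smuggler's mix p = 2/11:
  payoff from patrol A = -21/11; payoff from patrol B = -21/11 — equal.
Check the smuggler's indifference given the customs officer's mix q = 6/11:
  payoff from route A = 21/11; payoff from route B = 21/11 — equal.
Both players are indifferent, so neither can profitably deviate.

Yes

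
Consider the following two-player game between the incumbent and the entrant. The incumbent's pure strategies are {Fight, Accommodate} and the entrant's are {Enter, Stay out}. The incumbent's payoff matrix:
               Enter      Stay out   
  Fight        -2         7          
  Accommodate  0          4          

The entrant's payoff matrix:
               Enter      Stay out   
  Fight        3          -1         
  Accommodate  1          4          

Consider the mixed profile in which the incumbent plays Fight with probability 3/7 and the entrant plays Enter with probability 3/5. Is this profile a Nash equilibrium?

Yes

Check the entrant's indifference given the incumbent's mix p = 3/7:
  payoff from Enter = 13/7; payoff from Stay out = 13/7 — equal.
Check the incumbent's indifference given the entrant's mix q = 3/5:
  payoff from Fight = 8/5; payoff from Accommodate = 8/5 — equal.
Both players are indifferent, so neither can profitably deviate.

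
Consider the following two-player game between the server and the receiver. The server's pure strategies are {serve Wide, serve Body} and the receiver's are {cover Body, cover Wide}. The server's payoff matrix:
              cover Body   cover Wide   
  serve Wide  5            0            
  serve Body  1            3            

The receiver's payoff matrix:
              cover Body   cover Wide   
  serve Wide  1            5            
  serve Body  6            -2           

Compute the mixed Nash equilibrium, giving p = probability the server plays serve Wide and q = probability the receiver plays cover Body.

p = 2/3, q = 3/7

In a mixed equilibrium the receiver is indifferent between cover Body and cover Wide; this condition fixes p.
  the receiver's payoff to cover Body: p·1 + (1−p)·6 = -5p + 6
  the receiver's payoff to cover Wide: p·5 + (1−p)·(-2) = 7p - 2
  -5p + 6 = 7p - 2  ⇒  -12p = -8  ⇒  p = 2/3.
In a mixed equilibrium the server is indifferent between serve Wide and serve Body; this condition fixes q.
  the server's payoff from serve Wide: q·5 + (1−q)·0 = 5q
  the server's payoff from serve Body: q·1 + (1−q)·3 = -2q + 3
  5q = -2q + 3  ⇒  7q = 3  ⇒  q = 3/7.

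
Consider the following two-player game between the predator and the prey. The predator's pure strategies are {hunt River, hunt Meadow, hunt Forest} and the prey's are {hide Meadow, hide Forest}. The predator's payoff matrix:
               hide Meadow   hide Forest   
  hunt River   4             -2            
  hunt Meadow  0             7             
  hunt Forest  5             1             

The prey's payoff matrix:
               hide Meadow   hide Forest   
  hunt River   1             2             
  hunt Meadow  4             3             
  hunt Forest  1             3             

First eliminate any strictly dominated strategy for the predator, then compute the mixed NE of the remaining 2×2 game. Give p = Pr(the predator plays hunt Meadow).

The predator's strategy hunt River is strictly dominated by hunt Forest: 5 > 4 and 1 > -2. Eliminate hunt River.
In a mixed equilibrium the prey is indifferent between hide Meadow and hide Forest; this condition fixes p.
  the prey's payoff to hide Meadow: p·4 + (1−p)·1 = 3p + 1
  the prey's payoff to hide Forest: p·3 + (1−p)·3 = 3
  3p + 1 = 3  ⇒  3p = 2  ⇒  p = 2/3.

p = 2/3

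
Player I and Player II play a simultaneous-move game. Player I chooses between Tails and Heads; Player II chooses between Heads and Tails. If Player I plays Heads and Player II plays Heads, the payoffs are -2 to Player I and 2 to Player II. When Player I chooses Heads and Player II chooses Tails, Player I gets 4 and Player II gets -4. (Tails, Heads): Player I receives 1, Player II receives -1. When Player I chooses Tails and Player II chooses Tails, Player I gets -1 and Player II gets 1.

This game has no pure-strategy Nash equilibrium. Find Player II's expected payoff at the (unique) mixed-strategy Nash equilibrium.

-1/4

Player II's indifference between Heads and Tails determines Player I's mixing probability p:
  Player II's expected payoff from Heads: p·(-1) + (1−p)·2 = -3p + 2
  Player II's expected payoff from Tails: p·1 + (1−p)·(-4) = 5p - 4
  -3p + 2 = 5p - 4  ⇒  -8p = -6  ⇒  p = 3/4.
At equilibrium Player II is indifferent across columns, so Player II's payoff equals the payoff from Heads: (3/4)·(-1) + (1/4)·2 = -1/4.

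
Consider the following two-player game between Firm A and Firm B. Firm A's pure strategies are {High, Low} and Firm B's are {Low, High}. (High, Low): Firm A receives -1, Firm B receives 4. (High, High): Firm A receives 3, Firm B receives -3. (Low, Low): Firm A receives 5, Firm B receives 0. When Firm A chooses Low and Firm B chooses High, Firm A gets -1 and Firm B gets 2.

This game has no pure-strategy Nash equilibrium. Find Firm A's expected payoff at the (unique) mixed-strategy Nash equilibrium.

7/5

Set Firm A's expected payoff from High equal to that from Low:
  Firm A's payoff from High: q·(-1) + (1−q)·3 = -4q + 3
  Firm A's payoff from Low: q·5 + (1−q)·(-1) = 6q - 1
  -4q + 3 = 6q - 1  ⇒  -10q = -4  ⇒  q = 2/5.
At equilibrium Firm A is indifferent across rows, so Firm A's payoff equals the payoff from High: (2/5)·(-1) + (3/5)·3 = 7/5.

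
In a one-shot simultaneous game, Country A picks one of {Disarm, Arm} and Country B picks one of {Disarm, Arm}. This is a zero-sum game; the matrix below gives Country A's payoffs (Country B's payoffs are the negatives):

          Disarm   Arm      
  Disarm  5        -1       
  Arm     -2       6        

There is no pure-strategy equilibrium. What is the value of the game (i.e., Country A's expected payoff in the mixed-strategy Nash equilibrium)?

Set Country A's expected payoff from Disarm equal to that from Arm:
  Country A's payoff to Disarm: q·5 + (1−q)·(-1) = 6q - 1
  Country A's payoff to Arm: q·(-2) + (1−q)·6 = -8q + 6
  6q - 1 = -8q + 6  ⇒  14q = 7  ⇒  q = 1/2.
The value is Country A's expected payoff against this mix (using Disarm): (1/2)·5 + (1/2)·(-1) = 2.

v = 2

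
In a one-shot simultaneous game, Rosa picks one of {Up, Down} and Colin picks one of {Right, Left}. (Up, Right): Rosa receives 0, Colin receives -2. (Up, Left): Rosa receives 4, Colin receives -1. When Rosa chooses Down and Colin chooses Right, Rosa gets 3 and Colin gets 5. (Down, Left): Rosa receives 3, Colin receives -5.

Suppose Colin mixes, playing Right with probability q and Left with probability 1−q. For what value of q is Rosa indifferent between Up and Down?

q = 1/4

For Rosa to be willing to mix, Rosa must be indifferent between Up and Down, which pins down Colin's mix.
  Rosa's payoff to Up: q·0 + (1−q)·4 = -4q + 4
  Rosa's payoff to Down: q·3 + (1−q)·3 = 3
  -4q + 4 = 3  ⇒  -4q = -1  ⇒  q = 1/4.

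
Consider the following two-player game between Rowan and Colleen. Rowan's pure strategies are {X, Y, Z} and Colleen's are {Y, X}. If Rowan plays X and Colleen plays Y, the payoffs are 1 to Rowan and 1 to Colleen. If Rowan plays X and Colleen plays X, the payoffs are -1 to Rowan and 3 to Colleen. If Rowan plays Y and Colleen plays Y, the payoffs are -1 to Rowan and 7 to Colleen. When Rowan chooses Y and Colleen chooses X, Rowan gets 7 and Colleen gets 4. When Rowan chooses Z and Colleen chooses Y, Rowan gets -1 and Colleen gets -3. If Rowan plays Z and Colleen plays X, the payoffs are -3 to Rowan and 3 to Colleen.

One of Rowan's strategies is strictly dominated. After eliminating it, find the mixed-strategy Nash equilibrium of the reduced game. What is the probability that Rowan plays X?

p = 3/5

Rowan's strategy Z is strictly dominated by X: 1 > -1 and -1 > -3. Eliminate Z.
Rowan's mix must leave Colleen indifferent between Y and X.
  Colleen's payoff to Y: p·1 + (1−p)·7 = -6p + 7
  Colleen's payoff to X: p·3 + (1−p)·4 = -p + 4
  -6p + 7 = -p + 4  ⇒  -5p = -3  ⇒  p = 3/5.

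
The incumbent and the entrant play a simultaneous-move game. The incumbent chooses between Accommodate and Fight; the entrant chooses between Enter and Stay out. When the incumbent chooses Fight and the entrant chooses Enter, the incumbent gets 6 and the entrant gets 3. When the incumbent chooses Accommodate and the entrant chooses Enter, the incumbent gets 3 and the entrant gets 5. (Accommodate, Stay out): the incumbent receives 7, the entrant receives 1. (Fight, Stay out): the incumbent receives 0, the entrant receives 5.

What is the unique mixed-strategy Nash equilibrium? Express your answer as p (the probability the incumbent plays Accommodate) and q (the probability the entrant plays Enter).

p = 1/3, q = 7/10

The incumbent's mix must leave the entrant indifferent between Enter and Stay out.
  the entrant's expected payoff from Enter: p·5 + (1−p)·3 = 2p + 3
  the entrant's expected payoff from Stay out: p·1 + (1−p)·5 = -4p + 5
  2p + 3 = -4p + 5  ⇒  6p = 2  ⇒  p = 1/3.
The incumbent's indifference between Accommodate and Fight determines the entrant's mixing probability q:
  the incumbent's expected payoff from Accommodate: q·3 + (1−q)·7 = -4q + 7
  the incumbent's expected payoff from Fight: q·6 + (1−q)·0 = 6q
  -4q + 7 = 6q  ⇒  -10q = -7  ⇒  q = 7/10.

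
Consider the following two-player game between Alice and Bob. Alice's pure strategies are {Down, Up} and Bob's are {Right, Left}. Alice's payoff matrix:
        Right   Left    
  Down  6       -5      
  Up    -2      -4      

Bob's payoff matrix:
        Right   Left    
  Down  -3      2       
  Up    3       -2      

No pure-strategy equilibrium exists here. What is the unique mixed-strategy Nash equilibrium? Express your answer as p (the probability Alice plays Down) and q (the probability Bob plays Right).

Set Bob's expected payoff from Right equal to that from Left:
  Bob's expected payoff from Right: p·(-3) + (1−p)·3 = -6p + 3
  Bob's expected payoff from Left: p·2 + (1−p)·(-2) = 4p - 2
  -6p + 3 = 4p - 2  ⇒  -10p = -5  ⇒  p = 1/2.
Set Alice's expected payoff from Down equal to that from Up:
  Alice's expected payoff from Down: q·6 + (1−q)·(-5) = 11q - 5
  Alice's expected payoff from Up: q·(-2) + (1−q)·(-4) = 2q - 4
  11q - 5 = 2q - 4  ⇒  9q = 1  ⇒  q = 1/9.

p = 1/2, q = 1/9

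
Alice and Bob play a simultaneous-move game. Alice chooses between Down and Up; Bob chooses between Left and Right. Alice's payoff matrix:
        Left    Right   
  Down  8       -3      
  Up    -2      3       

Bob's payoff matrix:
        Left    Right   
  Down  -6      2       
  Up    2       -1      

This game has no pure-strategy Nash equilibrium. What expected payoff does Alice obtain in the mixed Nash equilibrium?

9/8

In a mixed equilibrium Alice is indifferent between Down and Up; this condition fixes q.
  Alice's payoff from Down: q·8 + (1−q)·(-3) = 11q - 3
  Alice's payoff from Up: q·(-2) + (1−q)·3 = -5q + 3
  11q - 3 = -5q + 3  ⇒  16q = 6  ⇒  q = 3/8.
At equilibrium Alice is indifferent across rows, so Alice's payoff equals the payoff from Down: (3/8)·8 + (5/8)·(-3) = 9/8.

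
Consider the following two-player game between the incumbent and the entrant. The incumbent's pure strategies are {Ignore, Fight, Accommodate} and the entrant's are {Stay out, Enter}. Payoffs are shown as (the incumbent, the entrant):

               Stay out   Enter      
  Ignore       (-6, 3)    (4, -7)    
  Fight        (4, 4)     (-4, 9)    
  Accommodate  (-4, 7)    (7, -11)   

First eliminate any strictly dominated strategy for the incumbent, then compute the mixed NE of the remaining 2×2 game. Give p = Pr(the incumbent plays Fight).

p = 18/23

The incumbent's strategy Ignore is strictly dominated by Accommodate: -4 > -6 and 7 > 4. Eliminate Ignore.
In a mixed equilibrium the entrant is indifferent between Stay out and Enter; this condition fixes p.
  the entrant's payoff from Stay out: p·4 + (1−p)·7 = -3p + 7
  the entrant's payoff from Enter: p·9 + (1−p)·(-11) = 20p - 11
  -3p + 7 = 20p - 11  ⇒  -23p = -18  ⇒  p = 18/23.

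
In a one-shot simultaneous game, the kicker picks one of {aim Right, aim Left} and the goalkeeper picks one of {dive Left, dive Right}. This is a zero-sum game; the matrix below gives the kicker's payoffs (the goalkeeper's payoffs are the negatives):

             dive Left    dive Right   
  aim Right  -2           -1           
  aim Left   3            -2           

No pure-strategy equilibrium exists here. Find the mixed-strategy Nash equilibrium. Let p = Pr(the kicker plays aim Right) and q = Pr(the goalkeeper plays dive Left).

The kicker's mix must leave the goalkeeper indifferent between dive Left and dive Right.
  the goalkeeper's expected payoff from dive Left: p·2 + (1−p)·(-3) = 5p - 3
  the goalkeeper's expected payoff from dive Right: p·1 + (1−p)·2 = -p + 2
  5p - 3 = -p + 2  ⇒  6p = 5  ⇒  p = 5/6.
The kicker's indifference between aim Right and aim Left determines the goalkeeper's mixing probability q:
  the kicker's payoff from aim Right: q·(-2) + (1−q)·(-1) = -q - 1
  the kicker's payoff from aim Left: q·3 + (1−q)·(-2) = 5q - 2
  -q - 1 = 5q - 2  ⇒  -6q = -1  ⇒  q = 1/6.

p = 5/6, q = 1/6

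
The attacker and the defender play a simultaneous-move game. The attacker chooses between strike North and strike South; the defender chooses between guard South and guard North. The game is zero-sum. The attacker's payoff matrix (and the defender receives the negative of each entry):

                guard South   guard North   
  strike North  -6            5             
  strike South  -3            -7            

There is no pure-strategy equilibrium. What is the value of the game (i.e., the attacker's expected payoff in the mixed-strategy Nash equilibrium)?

The defender's mix must leave the attacker indifferent between strike North and strike South.
  the attacker's expected payoff from strike North: q·(-6) + (1−q)·5 = -11q + 5
  the attacker's expected payoff from strike South: q·(-3) + (1−q)·(-7) = 4q - 7
  -11q + 5 = 4q - 7  ⇒  -15q = -12  ⇒  q = 4/5.
The value is the attacker's expected payoff against this mix (using strike North): (4/5)·(-6) + (1/5)·5 = -19/5.

v = -19/5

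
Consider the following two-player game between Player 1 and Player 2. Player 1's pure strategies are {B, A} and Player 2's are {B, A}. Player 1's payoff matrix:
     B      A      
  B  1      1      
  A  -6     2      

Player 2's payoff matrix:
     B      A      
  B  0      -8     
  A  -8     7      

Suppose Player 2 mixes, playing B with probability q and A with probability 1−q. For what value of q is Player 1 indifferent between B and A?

Player 1's indifference between B and A determines Player 2's mixing probability q:
  Player 1's expected payoff from B: q·1 + (1−q)·1 = 1
  Player 1's expected payoff from A: q·(-6) + (1−q)·2 = -8q + 2
  1 = -8q + 2  ⇒  8q = 1  ⇒  q = 1/8.

q = 1/8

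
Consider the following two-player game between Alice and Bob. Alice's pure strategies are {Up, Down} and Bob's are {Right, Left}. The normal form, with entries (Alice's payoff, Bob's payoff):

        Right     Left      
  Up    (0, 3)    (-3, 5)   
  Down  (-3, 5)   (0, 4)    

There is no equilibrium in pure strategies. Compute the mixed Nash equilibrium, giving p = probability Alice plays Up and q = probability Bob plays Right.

p = 1/3, q = 1/2

Bob's indifference between Right and Left determines Alice's mixing probability p:
  Bob's payoff from Right: p·3 + (1−p)·5 = -2p + 5
  Bob's payoff from Left: p·5 + (1−p)·4 = p + 4
  -2p + 5 = p + 4  ⇒  -3p = -1  ⇒  p = 1/3.
For Alice to be willing to mix, Alice must be indifferent between Up and Down, which pins down Bob's mix.
  Alice's expected payoff from Up: q·0 + (1−q)·(-3) = 3q - 3
  Alice's expected payoff from Down: q·(-3) + (1−q)·0 = -3q
  3q - 3 = -3q  ⇒  6q = 3  ⇒  q = 1/2.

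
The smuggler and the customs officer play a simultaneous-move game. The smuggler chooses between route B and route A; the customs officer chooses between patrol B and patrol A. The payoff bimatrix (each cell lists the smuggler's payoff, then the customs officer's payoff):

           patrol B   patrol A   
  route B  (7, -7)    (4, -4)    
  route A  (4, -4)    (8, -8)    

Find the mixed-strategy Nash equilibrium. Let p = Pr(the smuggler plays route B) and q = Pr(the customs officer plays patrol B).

p = 4/7, q = 4/7

The customs officer's indifference between patrol B and patrol A determines the smuggler's mixing probability p:
  the customs officer's payoff from patrol B: p·(-7) + (1−p)·(-4) = -3p - 4
  the customs officer's payoff from patrol A: p·(-4) + (1−p)·(-8) = 4p - 8
  -3p - 4 = 4p - 8  ⇒  -7p = -4  ⇒  p = 4/7.
Set the smuggler's expected payoff from route B equal to that from route A:
  the smuggler's payoff to route B: q·7 + (1−q)·4 = 3q + 4
  the smuggler's payoff to route A: q·4 + (1−q)·8 = -4q + 8
  3q + 4 = -4q + 8  ⇒  7q = 4  ⇒  q = 4/7.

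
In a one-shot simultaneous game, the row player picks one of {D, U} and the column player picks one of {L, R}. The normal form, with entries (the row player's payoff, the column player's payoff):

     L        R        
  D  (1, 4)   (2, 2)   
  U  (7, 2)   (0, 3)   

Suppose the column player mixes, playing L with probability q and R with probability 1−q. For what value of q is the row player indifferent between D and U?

For the row player to be willing to mix, the row player must be indifferent between D and U, which pins down the column player's mix.
  the row player's payoff from D: q·1 + (1−q)·2 = -q + 2
  the row player's payoff from U: q·7 + (1−q)·0 = 7q
  -q + 2 = 7q  ⇒  -8q = -2  ⇒  q = 1/4.

q = 1/4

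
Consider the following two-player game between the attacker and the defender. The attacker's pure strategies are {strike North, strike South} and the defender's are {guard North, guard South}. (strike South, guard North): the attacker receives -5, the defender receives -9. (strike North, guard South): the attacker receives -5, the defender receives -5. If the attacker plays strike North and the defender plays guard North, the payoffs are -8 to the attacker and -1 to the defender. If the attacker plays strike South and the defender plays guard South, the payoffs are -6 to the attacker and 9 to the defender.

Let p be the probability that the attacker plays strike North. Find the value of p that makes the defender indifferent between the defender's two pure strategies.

The attacker's mix must leave the defender indifferent between guard North and guard South.
  the defender's payoff from guard North: p·(-1) + (1−p)·(-9) = 8p - 9
  the defender's payoff from guard South: p·(-5) + (1−p)·9 = -14p + 9
  8p - 9 = -14p + 9  ⇒  22p = 18  ⇒  p = 9/11.

p = 9/11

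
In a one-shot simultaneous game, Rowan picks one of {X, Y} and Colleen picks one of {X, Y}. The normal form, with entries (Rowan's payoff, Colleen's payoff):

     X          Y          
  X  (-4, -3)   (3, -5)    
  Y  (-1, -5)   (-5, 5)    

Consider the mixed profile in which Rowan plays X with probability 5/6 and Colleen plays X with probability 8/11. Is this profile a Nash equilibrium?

Check Colleen's indifference given Rowan's mix p = 5/6:
  payoff from X = -10/3; payoff from Y = -10/3 — equal.
Check Rowan's indifference given Colleen's mix q = 8/11:
  payoff from X = -23/11; payoff from Y = -23/11 — equal.
Both players are indifferent, so neither can profitably deviate.

Yes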